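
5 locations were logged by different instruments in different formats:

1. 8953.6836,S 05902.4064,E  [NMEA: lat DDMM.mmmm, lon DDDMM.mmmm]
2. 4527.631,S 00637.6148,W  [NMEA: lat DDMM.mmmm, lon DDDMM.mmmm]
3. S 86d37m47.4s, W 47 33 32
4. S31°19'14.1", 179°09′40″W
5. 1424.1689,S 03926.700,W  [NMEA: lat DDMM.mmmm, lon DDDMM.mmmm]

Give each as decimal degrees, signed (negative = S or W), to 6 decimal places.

1. -89.894727, 59.040107
2. -45.460517, -6.626913
3. -86.629833, -47.558889
4. -31.320583, -179.161111
5. -14.402815, -39.445000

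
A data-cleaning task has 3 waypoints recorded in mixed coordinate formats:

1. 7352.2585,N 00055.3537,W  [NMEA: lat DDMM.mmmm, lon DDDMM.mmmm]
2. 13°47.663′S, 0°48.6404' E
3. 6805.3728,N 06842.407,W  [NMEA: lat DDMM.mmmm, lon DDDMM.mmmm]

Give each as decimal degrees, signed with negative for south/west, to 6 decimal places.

1. 73.870975, -0.922562
2. -13.794383, 0.810673
3. 68.089547, -68.706783

Point 1:
  Latitude: split at 2 digits → 73° and 52.2585′; 73 + 52.2585/60 = 73.8709750
  N ⇒ keep positive
  Lon: degrees = first 3 digits = 0, minutes = 55.3537; 0 + 55.3537/60 = 0.9225617
  W → negative
Point 2:
  Lat: 47.663′ = 0.794383°; total 13.7943833
  S → negative
  λ: 0 + 48.6404/60 = 0.8106733
  E → positive
Point 3:
  φ: split at 2 digits → 68° and 5.3728′; 68 + 5.3728/60 = 68.0895467
  N ⇒ keep positive
  λ: degrees = first 3 digits = 68, minutes = 42.407; 68 + 42.407/60 = 68.7067833
  W → negative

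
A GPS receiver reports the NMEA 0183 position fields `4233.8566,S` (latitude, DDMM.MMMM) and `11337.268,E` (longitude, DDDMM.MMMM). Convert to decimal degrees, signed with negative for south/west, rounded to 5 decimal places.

φ: degrees = first 2 digits = 42, minutes = 33.8566; 42 + 33.8566/60 = 42.564277
S ⇒ negate
Longitude: degrees = first 3 digits = 113, minutes = 37.268; 113 + 37.268/60 = 113.621133
E ⇒ keep positive

-42.56428, 113.62113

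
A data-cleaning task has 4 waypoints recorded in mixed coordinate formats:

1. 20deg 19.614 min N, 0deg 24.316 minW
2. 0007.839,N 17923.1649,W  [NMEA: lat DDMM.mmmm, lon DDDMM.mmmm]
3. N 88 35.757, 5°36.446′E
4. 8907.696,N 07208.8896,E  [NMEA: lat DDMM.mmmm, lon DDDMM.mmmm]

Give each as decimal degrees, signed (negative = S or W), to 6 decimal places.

1. 20.326900, -0.405267
2. 0.130650, -179.386082
3. 88.595950, 5.607433
4. 89.128267, 72.148160

Point 1:
  Lat: 19.614′ = 0.326900°; total 20.3269000
  N → positive
  Longitude: 24.316′ = 0.405267°; total 0.4052667
  W → negative
Point 2:
  φ: split at 2 digits → 00° and 7.839′; 0 + 7.839/60 = 0.1306500
  N ⇒ keep positive
  Longitude: degrees = first 3 digits = 179, minutes = 23.1649; 179 + 23.1649/60 = 179.3860817
  hemisphere W, so the sign is −
Point 3:
  Lat: 35.757′ = 0.595950°; total 88.5959500
  N ⇒ keep positive
  λ: 36.446′ = 0.607433°; total 5.6074333
  E ⇒ keep positive
Point 4:
  Latitude: degrees = first 2 digits = 89, minutes = 7.696; 89 + 7.696/60 = 89.1282667
  N → positive
  λ: degrees = first 3 digits = 72, minutes = 8.8896; 72 + 8.8896/60 = 72.1481600
  E ⇒ keep positive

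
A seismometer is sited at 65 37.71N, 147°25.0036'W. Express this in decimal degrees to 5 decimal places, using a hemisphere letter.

Latitude: 65 + 37.71/60 = 65.628500
Lon: 25.0036′ = 0.416727°; total 147.416727

65.62850° N, 147.41673° W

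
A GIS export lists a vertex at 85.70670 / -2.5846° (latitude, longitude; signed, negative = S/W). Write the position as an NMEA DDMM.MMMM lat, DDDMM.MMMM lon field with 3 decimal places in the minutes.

8542.402,N / 00235.076,W

φ: fractional part 0.706700 → 42.40200 minutes
Longitude is negative → W; |value| = 2.584600
λ: fractional part 0.584600 → 35.07600 minutes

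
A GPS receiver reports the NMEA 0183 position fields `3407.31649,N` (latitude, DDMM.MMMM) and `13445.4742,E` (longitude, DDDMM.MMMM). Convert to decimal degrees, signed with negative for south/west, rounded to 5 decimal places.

34.12194, 134.75790

φ: degrees = first 2 digits = 34, minutes = 7.31649; 34 + 7.31649/60 = 34.121942
N → positive
Longitude: split at 3 digits → 134° and 45.4742′; 134 + 45.4742/60 = 134.757903
E → positive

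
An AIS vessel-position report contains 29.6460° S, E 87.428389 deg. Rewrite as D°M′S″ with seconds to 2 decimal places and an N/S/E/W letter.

29°38′45.60″ S, 87°25′42.20″ E

Latitude: 0.646000 × 60 = 38.76000′ → 38′, remainder × 60 = 45.6000″
λ: 0.428389° → 25.70334′; 0.70334 × 60 = 42.2004″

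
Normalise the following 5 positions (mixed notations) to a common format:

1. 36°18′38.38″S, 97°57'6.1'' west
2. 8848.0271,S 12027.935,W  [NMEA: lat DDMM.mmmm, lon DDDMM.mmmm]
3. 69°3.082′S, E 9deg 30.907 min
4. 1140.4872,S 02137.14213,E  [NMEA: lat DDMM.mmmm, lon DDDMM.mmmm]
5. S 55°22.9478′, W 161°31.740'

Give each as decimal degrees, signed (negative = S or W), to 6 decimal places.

Point 1:
  Lat: 18′ + 38.38″ = 18.63967′; 36 + 18.63967/60 = 36.3106611
  hemisphere S, so the sign is −
  Lon: 57′ + 6.1″ = 57.10167′; 97 + 57.10167/60 = 97.9516944
  hemisphere W, so the sign is −
Point 2:
  Latitude: degrees = first 2 digits = 88, minutes = 48.0271; 88 + 48.0271/60 = 88.8004517
  S ⇒ negate
  Longitude: degrees = first 3 digits = 120, minutes = 27.935; 120 + 27.935/60 = 120.4655833
  hemisphere W, so the sign is −
Point 3:
  φ: 69 + 3.082/60 = 69.0513667
  S ⇒ negate
  λ: 9 + 30.907/60 = 9.5151167
  E ⇒ keep positive
Point 4:
  φ: degrees = first 2 digits = 11, minutes = 40.4872; 11 + 40.4872/60 = 11.6747867
  S → negative
  Longitude: degrees = first 3 digits = 21, minutes = 37.14213; 21 + 37.14213/60 = 21.6190355
  E → positive
Point 5:
  Lat: 55 + 22.9478/60 = 55.3824633
  S → negative
  λ: 161 + 31.74/60 = 161.5290000
  hemisphere W, so the sign is −

1. -36.310661, -97.951694
2. -88.800452, -120.465583
3. -69.051367, 9.515117
4. -11.674787, 21.619036
5. -55.382463, -161.529000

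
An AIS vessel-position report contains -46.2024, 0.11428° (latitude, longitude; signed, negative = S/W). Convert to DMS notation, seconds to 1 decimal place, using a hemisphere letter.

Latitude is negative → S; |value| = 46.202400
Lat: 0.202400 × 60 = 12.14400′ → 12′, remainder × 60 = 8.640″
λ: 0.114280 × 60 = 6.85680′ → 6′, remainder × 60 = 51.408″

46°12′8.6″ S, 0°06′51.4″ E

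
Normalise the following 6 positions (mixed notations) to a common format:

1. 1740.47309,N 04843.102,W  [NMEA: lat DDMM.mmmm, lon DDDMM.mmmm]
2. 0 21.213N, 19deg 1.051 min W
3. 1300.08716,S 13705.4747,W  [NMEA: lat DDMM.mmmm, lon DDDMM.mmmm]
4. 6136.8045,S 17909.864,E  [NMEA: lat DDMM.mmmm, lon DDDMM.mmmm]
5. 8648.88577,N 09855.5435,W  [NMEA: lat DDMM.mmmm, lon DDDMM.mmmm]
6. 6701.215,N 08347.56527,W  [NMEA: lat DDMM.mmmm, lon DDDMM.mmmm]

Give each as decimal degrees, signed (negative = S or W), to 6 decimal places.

Point 1:
  Latitude: degrees = first 2 digits = 17, minutes = 40.47309; 17 + 40.47309/60 = 17.6745515
  N → positive
  Lon: degrees = first 3 digits = 48, minutes = 43.102; 48 + 43.102/60 = 48.7183667
  W ⇒ negate
Point 2:
  Lat: 21.213′ = 0.353550°; total 0.3535500
  N ⇒ keep positive
  λ: 1.051′ = 0.017517°; total 19.0175167
  W → negative
Point 3:
  φ: split at 2 digits → 13° and 0.08716′; 13 + 0.08716/60 = 13.0014527
  S ⇒ negate
  λ: degrees = first 3 digits = 137, minutes = 5.4747; 137 + 5.4747/60 = 137.0912450
  W ⇒ negate
Point 4:
  φ: split at 2 digits → 61° and 36.8045′; 61 + 36.8045/60 = 61.6134083
  hemisphere S, so the sign is −
  Longitude: split at 3 digits → 179° and 9.864′; 179 + 9.864/60 = 179.1644000
  E → positive
Point 5:
  Latitude: split at 2 digits → 86° and 48.88577′; 86 + 48.88577/60 = 86.8147628
  N → positive
  Longitude: degrees = first 3 digits = 98, minutes = 55.5435; 98 + 55.5435/60 = 98.9257250
  W ⇒ negate
Point 6:
  φ: split at 2 digits → 67° and 1.215′; 67 + 1.215/60 = 67.0202500
  N ⇒ keep positive
  Longitude: split at 3 digits → 083° and 47.56527′; 83 + 47.56527/60 = 83.7927545
  W → negative

1. 17.674552, -48.718367
2. 0.353550, -19.017517
3. -13.001453, -137.091245
4. -61.613408, 179.164400
5. 86.814763, -98.925725
6. 67.020250, -83.792755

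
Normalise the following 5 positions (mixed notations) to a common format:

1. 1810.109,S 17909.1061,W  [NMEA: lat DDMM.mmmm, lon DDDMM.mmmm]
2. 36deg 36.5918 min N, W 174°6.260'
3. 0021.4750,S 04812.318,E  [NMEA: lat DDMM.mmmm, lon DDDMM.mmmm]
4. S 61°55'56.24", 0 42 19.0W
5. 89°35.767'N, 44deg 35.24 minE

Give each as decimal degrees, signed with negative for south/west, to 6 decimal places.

Point 1:
  φ: degrees = first 2 digits = 18, minutes = 10.109; 18 + 10.109/60 = 18.1684833
  S → negative
  Lon: degrees = first 3 digits = 179, minutes = 9.1061; 179 + 9.1061/60 = 179.1517683
  hemisphere W, so the sign is −
Point 2:
  Latitude: 36 + 36.5918/60 = 36.6098633
  N ⇒ keep positive
  Lon: 174 + 6.26/60 = 174.1043333
  W → negative
Point 3:
  φ: degrees = first 2 digits = 0, minutes = 21.475; 0 + 21.475/60 = 0.3579167
  hemisphere S, so the sign is −
  Longitude: degrees = first 3 digits = 48, minutes = 12.318; 48 + 12.318/60 = 48.2053000
  E → positive
Point 4:
  Lat: 61 + 55/60 + 56.24/3600 = 61.9322889
  S → negative
  Lon: 0° + 42/60 + 19/3600 = 0 + 0.700000 + 0.005278 = 0.7052778
  W → negative
Point 5:
  Lat: 89 + 35.767/60 = 89.5961167
  N → positive
  Lon: 44 + 35.24/60 = 44.5873333
  E ⇒ keep positive

1. -18.168483, -179.151768
2. 36.609863, -174.104333
3. -0.357917, 48.205300
4. -61.932289, -0.705278
5. 89.596117, 44.587333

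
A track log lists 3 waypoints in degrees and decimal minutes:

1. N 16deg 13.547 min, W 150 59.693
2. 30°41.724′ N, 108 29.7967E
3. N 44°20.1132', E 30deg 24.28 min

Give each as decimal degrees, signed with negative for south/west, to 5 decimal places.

1. 16.22578, -150.99488
2. 30.69540, 108.49661
3. 44.33522, 30.40467

Point 1:
  Lat: 13.547′ = 0.225783°; total 16.225783
  N → positive
  Lon: 59.693′ = 0.994883°; total 150.994883
  W → negative
Point 2:
  Lat: 41.724′ = 0.695400°; total 30.695400
  N → positive
  Lon: 108 + 29.7967/60 = 108.496612
  E → positive
Point 3:
  φ: 20.1132′ = 0.335220°; total 44.335220
  N → positive
  Longitude: 30 + 24.28/60 = 30.404667
  E ⇒ keep positive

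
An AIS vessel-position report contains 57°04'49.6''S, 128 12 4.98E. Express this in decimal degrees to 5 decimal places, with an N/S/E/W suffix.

57.08044° S, 128.20138° E

Lat: 4′ + 49.6″ = 4.82667′; 57 + 4.82667/60 = 57.080444
Lon: 128° + 12/60 + 4.98/3600 = 128 + 0.200000 + 0.001383 = 128.201383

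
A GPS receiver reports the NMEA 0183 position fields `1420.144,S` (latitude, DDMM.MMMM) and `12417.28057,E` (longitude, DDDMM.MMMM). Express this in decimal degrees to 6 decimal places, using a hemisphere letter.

14.335733° S, 124.288010° E

φ: degrees = first 2 digits = 14, minutes = 20.144; 14 + 20.144/60 = 14.3357333
Longitude: degrees = first 3 digits = 124, minutes = 17.28057; 124 + 17.28057/60 = 124.2880095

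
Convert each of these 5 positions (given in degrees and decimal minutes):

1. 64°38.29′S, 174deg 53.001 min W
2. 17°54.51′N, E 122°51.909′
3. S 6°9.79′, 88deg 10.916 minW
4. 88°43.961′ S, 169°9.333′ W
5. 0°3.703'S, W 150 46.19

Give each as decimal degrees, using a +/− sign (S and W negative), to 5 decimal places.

1. -64.63817, -174.88335
2. 17.90850, 122.86515
3. -6.16317, -88.18193
4. -88.73268, -169.15555
5. -0.06172, -150.76983

Point 1:
  φ: 64 + 38.29/60 = 64.638167
  hemisphere S, so the sign is −
  Lon: 53.001′ = 0.883350°; total 174.883350
  W → negative
Point 2:
  Latitude: 17 + 54.51/60 = 17.908500
  N ⇒ keep positive
  λ: 51.909′ = 0.865150°; total 122.865150
  E → positive
Point 3:
  Lat: 6 + 9.79/60 = 6.163167
  hemisphere S, so the sign is −
  Lon: 10.916′ = 0.181933°; total 88.181933
  hemisphere W, so the sign is −
Point 4:
  φ: 88 + 43.961/60 = 88.732683
  S ⇒ negate
  Lon: 169 + 9.333/60 = 169.155550
  hemisphere W, so the sign is −
Point 5:
  Latitude: 3.703′ = 0.061717°; total 0.061717
  hemisphere S, so the sign is −
  Longitude: 46.19′ = 0.769833°; total 150.769833
  W → negative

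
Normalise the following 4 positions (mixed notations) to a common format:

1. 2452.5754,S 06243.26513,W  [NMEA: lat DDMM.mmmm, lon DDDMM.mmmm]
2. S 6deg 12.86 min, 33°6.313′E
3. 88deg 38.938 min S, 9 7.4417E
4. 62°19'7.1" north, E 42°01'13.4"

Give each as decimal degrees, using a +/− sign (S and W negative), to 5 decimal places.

1. -24.87626, -62.72109
2. -6.21433, 33.10522
3. -88.64897, 9.12403
4. 62.31864, 42.02039

Point 1:
  Latitude: degrees = first 2 digits = 24, minutes = 52.5754; 24 + 52.5754/60 = 24.876257
  S ⇒ negate
  Lon: split at 3 digits → 062° and 43.26513′; 62 + 43.26513/60 = 62.721086
  hemisphere W, so the sign is −
Point 2:
  Lat: 12.86′ = 0.214333°; total 6.214333
  S ⇒ negate
  Longitude: 33 + 6.313/60 = 33.105217
  E ⇒ keep positive
Point 3:
  Latitude: 88 + 38.938/60 = 88.648967
  hemisphere S, so the sign is −
  λ: 7.4417′ = 0.124028°; total 9.124028
  E → positive
Point 4:
  φ: 62° + 19/60 + 7.1/3600 = 62 + 0.316667 + 0.001972 = 62.318639
  N ⇒ keep positive
  Lon: 1′ + 13.4″ = 1.22333′; 42 + 1.22333/60 = 42.020389
  E → positive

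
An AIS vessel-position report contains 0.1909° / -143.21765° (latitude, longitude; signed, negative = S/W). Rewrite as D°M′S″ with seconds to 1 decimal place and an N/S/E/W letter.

0°11′27.2″ N, 143°13′3.5″ W

Lat: 0.190900° → 11.45400′; 0.45400 × 60 = 27.240″
Longitude is negative → W; |value| = 143.217650
λ: 0.217650° → 13.05900′; 0.05900 × 60 = 3.540″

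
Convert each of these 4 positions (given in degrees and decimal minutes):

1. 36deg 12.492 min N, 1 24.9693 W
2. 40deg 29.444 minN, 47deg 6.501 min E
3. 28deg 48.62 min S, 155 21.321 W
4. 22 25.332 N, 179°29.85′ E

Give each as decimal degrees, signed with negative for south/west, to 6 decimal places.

Point 1:
  Latitude: 12.492′ = 0.208200°; total 36.2082000
  N ⇒ keep positive
  Lon: 24.9693′ = 0.416155°; total 1.4161550
  W → negative
Point 2:
  Lat: 29.444′ = 0.490733°; total 40.4907333
  N → positive
  λ: 6.501′ = 0.108350°; total 47.1083500
  E → positive
Point 3:
  Lat: 48.62′ = 0.810333°; total 28.8103333
  S → negative
  λ: 21.321′ = 0.355350°; total 155.3553500
  W → negative
Point 4:
  Lat: 25.332′ = 0.422200°; total 22.4222000
  N → positive
  Lon: 179 + 29.85/60 = 179.4975000
  E → positive

1. 36.208200, -1.416155
2. 40.490733, 47.108350
3. -28.810333, -155.355350
4. 22.422200, 179.497500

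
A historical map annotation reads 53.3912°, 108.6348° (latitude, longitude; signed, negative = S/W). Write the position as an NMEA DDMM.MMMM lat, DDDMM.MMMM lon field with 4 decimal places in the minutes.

5323.4720,N / 10838.0880,E

Latitude: fractional part 0.391200 → 23.472000 minutes
Lon: fractional part 0.634800 → 38.088000 minutes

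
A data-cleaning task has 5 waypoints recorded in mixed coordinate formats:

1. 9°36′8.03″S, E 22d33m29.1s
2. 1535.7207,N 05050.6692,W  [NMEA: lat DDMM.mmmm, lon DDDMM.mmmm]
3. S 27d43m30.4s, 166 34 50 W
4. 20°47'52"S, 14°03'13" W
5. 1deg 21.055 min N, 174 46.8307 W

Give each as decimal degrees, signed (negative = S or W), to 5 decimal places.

1. -9.60223, 22.55808
2. 15.59535, -50.84449
3. -27.72511, -166.58056
4. -20.79778, -14.05361
5. 1.35092, -174.78051

Point 1:
  Lat: 36′ + 8.03″ = 36.13383′; 9 + 36.13383/60 = 9.602231
  S → negative
  Longitude: 22° + 33/60 + 29.1/3600 = 22 + 0.550000 + 0.008083 = 22.558083
  E ⇒ keep positive
Point 2:
  Lat: split at 2 digits → 15° and 35.7207′; 15 + 35.7207/60 = 15.595345
  N ⇒ keep positive
  Lon: split at 3 digits → 050° and 50.6692′; 50 + 50.6692/60 = 50.844487
  W → negative
Point 3:
  Lat: 27 + 43/60 + 30.4/3600 = 27.725111
  hemisphere S, so the sign is −
  Longitude: 166 + 34/60 + 50/3600 = 166.580556
  hemisphere W, so the sign is −
Point 4:
  Latitude: 20° + 47/60 + 52/3600 = 20 + 0.783333 + 0.014444 = 20.797778
  S ⇒ negate
  Lon: 14 + 3/60 + 13/3600 = 14.053611
  W ⇒ negate
Point 5:
  φ: 21.055′ = 0.350917°; total 1.350917
  N ⇒ keep positive
  Longitude: 174 + 46.8307/60 = 174.780512
  W ⇒ negate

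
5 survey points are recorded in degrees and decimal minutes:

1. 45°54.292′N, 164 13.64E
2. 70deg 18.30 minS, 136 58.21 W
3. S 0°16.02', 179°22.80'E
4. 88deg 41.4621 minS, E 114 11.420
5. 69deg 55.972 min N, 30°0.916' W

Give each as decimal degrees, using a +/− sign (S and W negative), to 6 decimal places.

1. 45.904867, 164.227333
2. -70.305000, -136.970167
3. -0.267000, 179.380000
4. -88.691035, 114.190333
5. 69.932867, -30.015267

Point 1:
  φ: 54.292′ = 0.904867°; total 45.9048667
  N ⇒ keep positive
  Longitude: 13.64′ = 0.227333°; total 164.2273333
  E ⇒ keep positive
Point 2:
  Latitude: 70 + 18.3/60 = 70.3050000
  S → negative
  Longitude: 58.21′ = 0.970167°; total 136.9701667
  W → negative
Point 3:
  Latitude: 16.02′ = 0.267000°; total 0.2670000
  S ⇒ negate
  Lon: 22.8′ = 0.380000°; total 179.3800000
  E ⇒ keep positive
Point 4:
  Latitude: 88 + 41.4621/60 = 88.6910350
  hemisphere S, so the sign is −
  λ: 114 + 11.42/60 = 114.1903333
  E ⇒ keep positive
Point 5:
  Lat: 69 + 55.972/60 = 69.9328667
  N → positive
  Longitude: 30 + 0.916/60 = 30.0152667
  W → negative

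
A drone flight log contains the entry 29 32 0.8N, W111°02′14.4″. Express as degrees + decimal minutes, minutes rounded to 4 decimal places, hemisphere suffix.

φ: seconds/60 = 0.01333; minutes = 32 + 0.01333 = 32.013333
Longitude: 2 + 14.4/60 = 2.240000′

29° 32.0133′ N, 111° 2.2400′ W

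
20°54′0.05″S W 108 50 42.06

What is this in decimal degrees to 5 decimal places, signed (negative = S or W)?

Latitude: 20 + 54/60 + 0.05/3600 = 20.900014
S → negative
Lon: 50′ + 42.06″ = 50.70100′; 108 + 50.70100/60 = 108.845017
W ⇒ negate

-20.90001, -108.84502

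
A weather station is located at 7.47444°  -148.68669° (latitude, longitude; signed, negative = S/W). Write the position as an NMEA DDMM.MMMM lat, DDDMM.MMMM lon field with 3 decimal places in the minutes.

Lat: minutes = (7.474440 − 7) × 60 = 28.46640
Longitude is negative → W; |value| = 148.686690
λ: minutes = (148.686690 − 148) × 60 = 41.20140

0728.466,N / 14841.201,W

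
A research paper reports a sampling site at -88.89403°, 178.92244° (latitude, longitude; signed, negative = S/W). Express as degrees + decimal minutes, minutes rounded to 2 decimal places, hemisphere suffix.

88° 53.64′ S, 178° 55.35′ E

Latitude is negative → S; |value| = 88.894030
φ: minutes = (88.894030 − 88) × 60 = 53.6418
Lon: fractional part 0.922440 → 55.3464 minutes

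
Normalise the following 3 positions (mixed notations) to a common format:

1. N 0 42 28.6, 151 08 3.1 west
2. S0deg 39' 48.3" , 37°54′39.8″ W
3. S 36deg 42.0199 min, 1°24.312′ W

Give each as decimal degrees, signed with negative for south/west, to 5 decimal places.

Point 1:
  Latitude: 0 + 42/60 + 28.6/3600 = 0.707944
  N ⇒ keep positive
  Lon: 8′ + 3.1″ = 8.05167′; 151 + 8.05167/60 = 151.134194
  W → negative
Point 2:
  φ: 39′ + 48.3″ = 39.80500′; 0 + 39.80500/60 = 0.663417
  S ⇒ negate
  λ: 37° + 54/60 + 39.8/3600 = 37 + 0.900000 + 0.011056 = 37.911056
  W ⇒ negate
Point 3:
  Latitude: 36 + 42.0199/60 = 36.700332
  S → negative
  Longitude: 24.312′ = 0.405200°; total 1.405200
  W ⇒ negate

1. 0.70794, -151.13419
2. -0.66342, -37.91106
3. -36.70033, -1.40520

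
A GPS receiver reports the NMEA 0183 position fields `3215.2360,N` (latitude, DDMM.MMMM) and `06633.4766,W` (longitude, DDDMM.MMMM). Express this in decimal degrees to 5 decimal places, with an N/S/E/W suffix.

φ: degrees = first 2 digits = 32, minutes = 15.236; 32 + 15.236/60 = 32.253933
Longitude: degrees = first 3 digits = 66, minutes = 33.4766; 66 + 33.4766/60 = 66.557943

32.25393° N, 66.55794° W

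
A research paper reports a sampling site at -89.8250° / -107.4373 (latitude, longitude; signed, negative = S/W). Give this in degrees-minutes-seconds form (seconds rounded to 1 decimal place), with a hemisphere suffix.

Latitude is negative → S; |value| = 89.825000
Latitude: 0.825000 × 60 = 49.50000′ → 49′, remainder × 60 = 30.000″
Longitude is negative → W; |value| = 107.437300
Longitude: 0.437300 × 60 = 26.23800′ → 26′, remainder × 60 = 14.280″

89°49′30.0″ S, 107°26′14.3″ W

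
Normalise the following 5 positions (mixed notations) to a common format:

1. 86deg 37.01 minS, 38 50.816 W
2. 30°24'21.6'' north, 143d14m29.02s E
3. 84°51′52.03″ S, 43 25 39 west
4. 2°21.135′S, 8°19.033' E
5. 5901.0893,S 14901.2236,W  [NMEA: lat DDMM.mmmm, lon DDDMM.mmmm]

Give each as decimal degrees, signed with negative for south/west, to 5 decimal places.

Point 1:
  φ: 37.01′ = 0.616833°; total 86.616833
  S ⇒ negate
  Longitude: 38 + 50.816/60 = 38.846933
  W ⇒ negate
Point 2:
  Lat: 30 + 24/60 + 21.6/3600 = 30.406000
  N ⇒ keep positive
  Lon: 143 + 14/60 + 29.02/3600 = 143.241394
  E → positive
Point 3:
  Latitude: 84 + 51/60 + 52.03/3600 = 84.864453
  S ⇒ negate
  λ: 25′ + 39″ = 25.65000′; 43 + 25.65000/60 = 43.427500
  W ⇒ negate
Point 4:
  Latitude: 2 + 21.135/60 = 2.352250
  S → negative
  λ: 8 + 19.033/60 = 8.317217
  E ⇒ keep positive
Point 5:
  φ: degrees = first 2 digits = 59, minutes = 1.0893; 59 + 1.0893/60 = 59.018155
  S → negative
  Lon: split at 3 digits → 149° and 1.2236′; 149 + 1.2236/60 = 149.020393
  W → negative

1. -86.61683, -38.84693
2. 30.40600, 143.24139
3. -84.86445, -43.42750
4. -2.35225, 8.31722
5. -59.01816, -149.02039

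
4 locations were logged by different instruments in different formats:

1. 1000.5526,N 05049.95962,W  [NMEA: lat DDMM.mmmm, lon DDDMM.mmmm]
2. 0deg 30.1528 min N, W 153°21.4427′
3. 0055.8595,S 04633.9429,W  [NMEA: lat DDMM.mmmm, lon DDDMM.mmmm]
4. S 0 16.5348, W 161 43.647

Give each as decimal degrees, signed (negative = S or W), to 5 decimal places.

Point 1:
  Lat: split at 2 digits → 10° and 0.5526′; 10 + 0.5526/60 = 10.009210
  N ⇒ keep positive
  λ: degrees = first 3 digits = 50, minutes = 49.95962; 50 + 49.95962/60 = 50.832660
  W ⇒ negate
Point 2:
  Latitude: 30.1528′ = 0.502547°; total 0.502547
  N ⇒ keep positive
  λ: 153 + 21.4427/60 = 153.357378
  hemisphere W, so the sign is −
Point 3:
  Lat: degrees = first 2 digits = 0, minutes = 55.8595; 0 + 55.8595/60 = 0.930992
  hemisphere S, so the sign is −
  Longitude: split at 3 digits → 046° and 33.9429′; 46 + 33.9429/60 = 46.565715
  W ⇒ negate
Point 4:
  Lat: 16.5348′ = 0.275580°; total 0.275580
  S → negative
  Lon: 161 + 43.647/60 = 161.727450
  hemisphere W, so the sign is −

1. 10.00921, -50.83266
2. 0.50255, -153.35738
3. -0.93099, -46.56572
4. -0.27558, -161.72745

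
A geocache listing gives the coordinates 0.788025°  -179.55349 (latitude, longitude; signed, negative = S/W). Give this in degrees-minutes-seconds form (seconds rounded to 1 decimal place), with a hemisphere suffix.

Latitude: whole degrees 0; 47.28150′ → 47′ and 16.890″
Longitude is negative → W; |value| = 179.553490
λ: 0.553490° → 33.20940′; 0.20940 × 60 = 12.564″

0°47′16.9″ N, 179°33′12.6″ W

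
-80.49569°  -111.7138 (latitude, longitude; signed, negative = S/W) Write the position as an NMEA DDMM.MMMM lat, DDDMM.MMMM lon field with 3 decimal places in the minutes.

Latitude is negative → S; |value| = 80.495690
Lat: 80° + 0.495690 × 60 = 80° 29.74140′
Longitude is negative → W; |value| = 111.713800
Longitude: fractional part 0.713800 → 42.82800 minutes

8029.741,S / 11142.828,W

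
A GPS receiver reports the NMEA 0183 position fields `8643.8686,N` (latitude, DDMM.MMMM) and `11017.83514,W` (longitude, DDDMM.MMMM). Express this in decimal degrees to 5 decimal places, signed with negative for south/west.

Lat: split at 2 digits → 86° and 43.8686′; 86 + 43.8686/60 = 86.731143
N → positive
Lon: degrees = first 3 digits = 110, minutes = 17.83514; 110 + 17.83514/60 = 110.297252
hemisphere W, so the sign is −

86.73114, -110.29725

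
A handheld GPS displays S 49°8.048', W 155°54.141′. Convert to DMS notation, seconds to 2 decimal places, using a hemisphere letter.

49°08′2.88″ S, 155°54′8.46″ W

Latitude: 8.04800′ → 8′ and 0.04800 × 60 = 2.8800″
λ: fractional minutes 0.14100 × 60 = 8.4600″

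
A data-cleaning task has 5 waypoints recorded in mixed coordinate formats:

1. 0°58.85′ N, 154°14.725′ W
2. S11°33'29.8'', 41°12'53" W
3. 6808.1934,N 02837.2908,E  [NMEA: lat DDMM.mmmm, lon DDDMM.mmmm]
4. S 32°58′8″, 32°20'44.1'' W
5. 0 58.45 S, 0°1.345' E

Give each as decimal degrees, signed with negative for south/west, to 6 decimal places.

1. 0.980833, -154.245417
2. -11.558278, -41.214722
3. 68.136557, 28.621513
4. -32.968889, -32.345583
5. -0.974167, 0.022417

Point 1:
  Lat: 0 + 58.85/60 = 0.9808333
  N ⇒ keep positive
  Lon: 154 + 14.725/60 = 154.2454167
  W ⇒ negate
Point 2:
  φ: 11° + 33/60 + 29.8/3600 = 11 + 0.550000 + 0.008278 = 11.5582778
  hemisphere S, so the sign is −
  Longitude: 41 + 12/60 + 53/3600 = 41.2147222
  hemisphere W, so the sign is −
Point 3:
  φ: split at 2 digits → 68° and 8.1934′; 68 + 8.1934/60 = 68.1365567
  N ⇒ keep positive
  λ: degrees = first 3 digits = 28, minutes = 37.2908; 28 + 37.2908/60 = 28.6215133
  E → positive
Point 4:
  Latitude: 58′ + 8″ = 58.13333′; 32 + 58.13333/60 = 32.9688889
  S ⇒ negate
  λ: 20′ + 44.1″ = 20.73500′; 32 + 20.73500/60 = 32.3455833
  W → negative
Point 5:
  φ: 0 + 58.45/60 = 0.9741667
  S ⇒ negate
  λ: 0 + 1.345/60 = 0.0224167
  E ⇒ keep positive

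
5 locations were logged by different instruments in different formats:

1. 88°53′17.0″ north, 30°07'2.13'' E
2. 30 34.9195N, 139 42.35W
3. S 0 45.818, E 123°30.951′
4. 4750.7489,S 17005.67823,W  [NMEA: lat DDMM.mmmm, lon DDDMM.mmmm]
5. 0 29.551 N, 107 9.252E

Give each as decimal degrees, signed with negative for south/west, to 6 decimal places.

Point 1:
  φ: 53′ + 17″ = 53.28333′; 88 + 53.28333/60 = 88.8880556
  N → positive
  Lon: 30° + 7/60 + 2.13/3600 = 30 + 0.116667 + 0.000592 = 30.1172583
  E ⇒ keep positive
Point 2:
  Latitude: 30 + 34.9195/60 = 30.5819917
  N → positive
  Lon: 139 + 42.35/60 = 139.7058333
  hemisphere W, so the sign is −
Point 3:
  φ: 0 + 45.818/60 = 0.7636333
  S → negative
  Lon: 30.951′ = 0.515850°; total 123.5158500
  E ⇒ keep positive
Point 4:
  Lat: degrees = first 2 digits = 47, minutes = 50.7489; 47 + 50.7489/60 = 47.8458150
  S → negative
  Longitude: split at 3 digits → 170° and 5.67823′; 170 + 5.67823/60 = 170.0946372
  hemisphere W, so the sign is −
Point 5:
  Lat: 0 + 29.551/60 = 0.4925167
  N → positive
  Lon: 9.252′ = 0.154200°; total 107.1542000
  E → positive

1. 88.888056, 30.117258
2. 30.581992, -139.705833
3. -0.763633, 123.515850
4. -47.845815, -170.094637
5. 0.492517, 107.154200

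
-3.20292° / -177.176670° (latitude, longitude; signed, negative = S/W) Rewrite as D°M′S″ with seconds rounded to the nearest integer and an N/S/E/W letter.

Latitude is negative → S; |value| = 3.202920
Latitude: 0.202920° → 12.17520′; 0.17520 × 60 = 10.51″
Longitude is negative → W; |value| = 177.176670
Lon: whole degrees 177; 10.60020′ → 10′ and 36.01″

3°12′11″ S, 177°10′36″ W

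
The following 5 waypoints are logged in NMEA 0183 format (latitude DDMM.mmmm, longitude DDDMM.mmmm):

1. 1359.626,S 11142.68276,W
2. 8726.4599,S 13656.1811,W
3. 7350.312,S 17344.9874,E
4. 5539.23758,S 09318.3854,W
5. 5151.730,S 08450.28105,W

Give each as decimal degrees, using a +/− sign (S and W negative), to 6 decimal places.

1. -13.993767, -111.711379
2. -87.440998, -136.936352
3. -73.838533, 173.749790
4. -55.653960, -93.306423
5. -51.862167, -84.838018

Point 1:
  φ: degrees = first 2 digits = 13, minutes = 59.626; 13 + 59.626/60 = 13.9937667
  S → negative
  Longitude: degrees = first 3 digits = 111, minutes = 42.68276; 111 + 42.68276/60 = 111.7113793
  W ⇒ negate
Point 2:
  Lat: split at 2 digits → 87° and 26.4599′; 87 + 26.4599/60 = 87.4409983
  hemisphere S, so the sign is −
  λ: split at 3 digits → 136° and 56.1811′; 136 + 56.1811/60 = 136.9363517
  hemisphere W, so the sign is −
Point 3:
  φ: degrees = first 2 digits = 73, minutes = 50.312; 73 + 50.312/60 = 73.8385333
  hemisphere S, so the sign is −
  λ: degrees = first 3 digits = 173, minutes = 44.9874; 173 + 44.9874/60 = 173.7497900
  E ⇒ keep positive
Point 4:
  φ: split at 2 digits → 55° and 39.23758′; 55 + 39.23758/60 = 55.6539597
  S → negative
  λ: degrees = first 3 digits = 93, minutes = 18.3854; 93 + 18.3854/60 = 93.3064233
  W ⇒ negate
Point 5:
  Lat: degrees = first 2 digits = 51, minutes = 51.73; 51 + 51.73/60 = 51.8621667
  S → negative
  Longitude: degrees = first 3 digits = 84, minutes = 50.28105; 84 + 50.28105/60 = 84.8380175
  W ⇒ negate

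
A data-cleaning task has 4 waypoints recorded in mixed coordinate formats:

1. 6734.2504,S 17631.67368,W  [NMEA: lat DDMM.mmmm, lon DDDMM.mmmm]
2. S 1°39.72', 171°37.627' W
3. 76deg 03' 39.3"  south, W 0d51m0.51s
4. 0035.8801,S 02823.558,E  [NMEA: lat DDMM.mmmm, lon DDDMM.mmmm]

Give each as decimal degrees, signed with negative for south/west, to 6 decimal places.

Point 1:
  Latitude: split at 2 digits → 67° and 34.2504′; 67 + 34.2504/60 = 67.5708400
  S → negative
  Longitude: split at 3 digits → 176° and 31.67368′; 176 + 31.67368/60 = 176.5278947
  W ⇒ negate
Point 2:
  Lat: 39.72′ = 0.662000°; total 1.6620000
  hemisphere S, so the sign is −
  Lon: 171 + 37.627/60 = 171.6271167
  W ⇒ negate
Point 3:
  Lat: 76 + 3/60 + 39.3/3600 = 76.0609167
  S → negative
  λ: 51′ + 0.51″ = 51.00850′; 0 + 51.00850/60 = 0.8501417
  hemisphere W, so the sign is −
Point 4:
  Lat: split at 2 digits → 00° and 35.8801′; 0 + 35.8801/60 = 0.5980017
  S ⇒ negate
  λ: split at 3 digits → 028° and 23.558′; 28 + 23.558/60 = 28.3926333
  E → positive

1. -67.570840, -176.527895
2. -1.662000, -171.627117
3. -76.060917, -0.850142
4. -0.598002, 28.392633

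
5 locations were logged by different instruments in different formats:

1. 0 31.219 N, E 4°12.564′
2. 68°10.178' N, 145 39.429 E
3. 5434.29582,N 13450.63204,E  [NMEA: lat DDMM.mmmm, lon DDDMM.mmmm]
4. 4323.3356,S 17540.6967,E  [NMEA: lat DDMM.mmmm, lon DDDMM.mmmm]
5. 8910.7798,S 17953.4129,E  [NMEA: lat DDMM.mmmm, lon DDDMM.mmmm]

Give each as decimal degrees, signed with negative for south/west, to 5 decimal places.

1. 0.52032, 4.20940
2. 68.16963, 145.65715
3. 54.57160, 134.84387
4. -43.38893, 175.67828
5. -89.17966, 179.89022

Point 1:
  Latitude: 0 + 31.219/60 = 0.520317
  N → positive
  Longitude: 4 + 12.564/60 = 4.209400
  E ⇒ keep positive
Point 2:
  Lat: 68 + 10.178/60 = 68.169633
  N ⇒ keep positive
  Longitude: 145 + 39.429/60 = 145.657150
  E → positive
Point 3:
  φ: split at 2 digits → 54° and 34.29582′; 54 + 34.29582/60 = 54.571597
  N ⇒ keep positive
  Lon: split at 3 digits → 134° and 50.63204′; 134 + 50.63204/60 = 134.843867
  E → positive
Point 4:
  φ: degrees = first 2 digits = 43, minutes = 23.3356; 43 + 23.3356/60 = 43.388927
  hemisphere S, so the sign is −
  λ: degrees = first 3 digits = 175, minutes = 40.6967; 175 + 40.6967/60 = 175.678278
  E ⇒ keep positive
Point 5:
  Lat: degrees = first 2 digits = 89, minutes = 10.7798; 89 + 10.7798/60 = 89.179663
  hemisphere S, so the sign is −
  Longitude: split at 3 digits → 179° and 53.4129′; 179 + 53.4129/60 = 179.890215
  E → positive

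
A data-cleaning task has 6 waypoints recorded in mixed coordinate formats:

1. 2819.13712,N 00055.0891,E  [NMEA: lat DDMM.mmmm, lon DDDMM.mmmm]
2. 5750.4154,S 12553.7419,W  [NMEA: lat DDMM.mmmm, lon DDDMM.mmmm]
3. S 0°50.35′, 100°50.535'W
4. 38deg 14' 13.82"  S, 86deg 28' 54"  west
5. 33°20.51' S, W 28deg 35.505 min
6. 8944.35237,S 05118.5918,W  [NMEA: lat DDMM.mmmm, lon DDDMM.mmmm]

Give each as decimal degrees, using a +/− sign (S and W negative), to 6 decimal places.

1. 28.318952, 0.918152
2. -57.840257, -125.895698
3. -0.839167, -100.842250
4. -38.237172, -86.481667
5. -33.341833, -28.591750
6. -89.739206, -51.309863

Point 1:
  φ: split at 2 digits → 28° and 19.13712′; 28 + 19.13712/60 = 28.3189520
  N ⇒ keep positive
  Longitude: degrees = first 3 digits = 0, minutes = 55.0891; 0 + 55.0891/60 = 0.9181517
  E → positive
Point 2:
  φ: split at 2 digits → 57° and 50.4154′; 57 + 50.4154/60 = 57.8402567
  hemisphere S, so the sign is −
  Longitude: split at 3 digits → 125° and 53.7419′; 125 + 53.7419/60 = 125.8956983
  W ⇒ negate
Point 3:
  Lat: 0 + 50.35/60 = 0.8391667
  hemisphere S, so the sign is −
  λ: 100 + 50.535/60 = 100.8422500
  hemisphere W, so the sign is −
Point 4:
  Lat: 38° + 14/60 + 13.82/3600 = 38 + 0.233333 + 0.003839 = 38.2371722
  S → negative
  λ: 28′ + 54″ = 28.90000′; 86 + 28.90000/60 = 86.4816667
  W ⇒ negate
Point 5:
  φ: 20.51′ = 0.341833°; total 33.3418333
  hemisphere S, so the sign is −
  Lon: 28 + 35.505/60 = 28.5917500
  hemisphere W, so the sign is −
Point 6:
  Lat: degrees = first 2 digits = 89, minutes = 44.35237; 89 + 44.35237/60 = 89.7392062
  hemisphere S, so the sign is −
  Lon: degrees = first 3 digits = 51, minutes = 18.5918; 51 + 18.5918/60 = 51.3098633
  W ⇒ negate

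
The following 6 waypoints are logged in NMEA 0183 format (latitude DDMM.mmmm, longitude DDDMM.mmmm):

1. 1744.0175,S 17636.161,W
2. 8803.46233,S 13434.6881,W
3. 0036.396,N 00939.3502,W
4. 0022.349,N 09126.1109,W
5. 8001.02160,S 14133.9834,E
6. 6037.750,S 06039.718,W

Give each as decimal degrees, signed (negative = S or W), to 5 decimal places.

Point 1:
  Lat: degrees = first 2 digits = 17, minutes = 44.0175; 17 + 44.0175/60 = 17.733625
  hemisphere S, so the sign is −
  λ: degrees = first 3 digits = 176, minutes = 36.161; 176 + 36.161/60 = 176.602683
  W → negative
Point 2:
  φ: degrees = first 2 digits = 88, minutes = 3.46233; 88 + 3.46233/60 = 88.057706
  S → negative
  Longitude: degrees = first 3 digits = 134, minutes = 34.6881; 134 + 34.6881/60 = 134.578135
  W ⇒ negate
Point 3:
  Latitude: split at 2 digits → 00° and 36.396′; 0 + 36.396/60 = 0.606600
  N → positive
  λ: degrees = first 3 digits = 9, minutes = 39.3502; 9 + 39.3502/60 = 9.655837
  hemisphere W, so the sign is −
Point 4:
  Lat: degrees = first 2 digits = 0, minutes = 22.349; 0 + 22.349/60 = 0.372483
  N ⇒ keep positive
  Lon: degrees = first 3 digits = 91, minutes = 26.1109; 91 + 26.1109/60 = 91.435182
  W ⇒ negate
Point 5:
  Latitude: split at 2 digits → 80° and 1.0216′; 80 + 1.0216/60 = 80.017027
  hemisphere S, so the sign is −
  Lon: split at 3 digits → 141° and 33.9834′; 141 + 33.9834/60 = 141.566390
  E → positive
Point 6:
  Lat: degrees = first 2 digits = 60, minutes = 37.75; 60 + 37.75/60 = 60.629167
  S → negative
  λ: split at 3 digits → 060° and 39.718′; 60 + 39.718/60 = 60.661967
  W ⇒ negate

1. -17.73363, -176.60268
2. -88.05771, -134.57814
3. 0.60660, -9.65584
4. 0.37248, -91.43518
5. -80.01703, 141.56639
6. -60.62917, -60.66197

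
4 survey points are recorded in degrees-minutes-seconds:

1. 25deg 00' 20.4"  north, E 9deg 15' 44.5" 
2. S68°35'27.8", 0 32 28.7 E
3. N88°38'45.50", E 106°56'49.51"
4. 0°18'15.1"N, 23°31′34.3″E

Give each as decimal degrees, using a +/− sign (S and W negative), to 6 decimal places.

Point 1:
  Latitude: 25 + 0/60 + 20.4/3600 = 25.0056667
  N ⇒ keep positive
  λ: 9° + 15/60 + 44.5/3600 = 9 + 0.250000 + 0.012361 = 9.2623611
  E ⇒ keep positive
Point 2:
  φ: 68° + 35/60 + 27.8/3600 = 68 + 0.583333 + 0.007722 = 68.5910556
  hemisphere S, so the sign is −
  Lon: 32′ + 28.7″ = 32.47833′; 0 + 32.47833/60 = 0.5413056
  E → positive
Point 3:
  φ: 88 + 38/60 + 45.5/3600 = 88.6459722
  N ⇒ keep positive
  Longitude: 106° + 56/60 + 49.51/3600 = 106 + 0.933333 + 0.013753 = 106.9470861
  E ⇒ keep positive
Point 4:
  Latitude: 18′ + 15.1″ = 18.25167′; 0 + 18.25167/60 = 0.3041944
  N ⇒ keep positive
  λ: 23° + 31/60 + 34.3/3600 = 23 + 0.516667 + 0.009528 = 23.5261944
  E → positive

1. 25.005667, 9.262361
2. -68.591056, 0.541306
3. 88.645972, 106.947086
4. 0.304194, 23.526194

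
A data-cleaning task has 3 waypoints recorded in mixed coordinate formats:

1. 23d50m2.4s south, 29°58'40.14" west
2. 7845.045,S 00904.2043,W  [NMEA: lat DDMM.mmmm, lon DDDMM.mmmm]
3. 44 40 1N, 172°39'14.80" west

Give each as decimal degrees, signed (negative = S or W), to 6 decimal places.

Point 1:
  Latitude: 50′ + 2.4″ = 50.04000′; 23 + 50.04000/60 = 23.8340000
  hemisphere S, so the sign is −
  Longitude: 29° + 58/60 + 40.14/3600 = 29 + 0.966667 + 0.011150 = 29.9778167
  W → negative
Point 2:
  Latitude: degrees = first 2 digits = 78, minutes = 45.045; 78 + 45.045/60 = 78.7507500
  S ⇒ negate
  Lon: degrees = first 3 digits = 9, minutes = 4.2043; 9 + 4.2043/60 = 9.0700717
  W → negative
Point 3:
  Latitude: 44° + 40/60 + 1/3600 = 44 + 0.666667 + 0.000278 = 44.6669444
  N ⇒ keep positive
  λ: 39′ + 14.8″ = 39.24667′; 172 + 39.24667/60 = 172.6541111
  W → negative

1. -23.834000, -29.977817
2. -78.750750, -9.070072
3. 44.666944, -172.654111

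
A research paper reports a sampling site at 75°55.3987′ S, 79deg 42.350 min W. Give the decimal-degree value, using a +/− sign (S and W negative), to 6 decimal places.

-75.923312, -79.705833

Latitude: 75 + 55.3987/60 = 75.9233117
S ⇒ negate
λ: 79 + 42.35/60 = 79.7058333
W → negative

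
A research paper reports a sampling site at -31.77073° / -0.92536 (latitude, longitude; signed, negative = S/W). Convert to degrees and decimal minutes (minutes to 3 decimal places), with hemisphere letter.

Latitude is negative → S; |value| = 31.770730
Latitude: fractional part 0.770730 → 46.24380 minutes
Longitude is negative → W; |value| = 0.925360
Longitude: fractional part 0.925360 → 55.52160 minutes

31° 46.244′ S, 0° 55.522′ W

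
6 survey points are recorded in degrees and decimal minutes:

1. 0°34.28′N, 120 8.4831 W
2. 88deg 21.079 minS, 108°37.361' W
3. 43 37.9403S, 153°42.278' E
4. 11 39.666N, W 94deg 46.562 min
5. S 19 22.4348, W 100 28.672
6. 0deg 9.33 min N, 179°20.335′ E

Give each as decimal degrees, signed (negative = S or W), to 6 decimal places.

1. 0.571333, -120.141385
2. -88.351317, -108.622683
3. -43.632338, 153.704633
4. 11.661100, -94.776033
5. -19.373913, -100.477867
6. 0.155500, 179.338917

Point 1:
  Lat: 34.28′ = 0.571333°; total 0.5713333
  N ⇒ keep positive
  λ: 8.4831′ = 0.141385°; total 120.1413850
  W → negative
Point 2:
  φ: 88 + 21.079/60 = 88.3513167
  S → negative
  Longitude: 108 + 37.361/60 = 108.6226833
  hemisphere W, so the sign is −
Point 3:
  Latitude: 37.9403′ = 0.632338°; total 43.6323383
  hemisphere S, so the sign is −
  λ: 153 + 42.278/60 = 153.7046333
  E ⇒ keep positive
Point 4:
  φ: 39.666′ = 0.661100°; total 11.6611000
  N ⇒ keep positive
  λ: 46.562′ = 0.776033°; total 94.7760333
  W → negative
Point 5:
  φ: 22.4348′ = 0.373913°; total 19.3739133
  S → negative
  Longitude: 28.672′ = 0.477867°; total 100.4778667
  W → negative
Point 6:
  φ: 0 + 9.33/60 = 0.1555000
  N ⇒ keep positive
  Longitude: 179 + 20.335/60 = 179.3389167
  E ⇒ keep positive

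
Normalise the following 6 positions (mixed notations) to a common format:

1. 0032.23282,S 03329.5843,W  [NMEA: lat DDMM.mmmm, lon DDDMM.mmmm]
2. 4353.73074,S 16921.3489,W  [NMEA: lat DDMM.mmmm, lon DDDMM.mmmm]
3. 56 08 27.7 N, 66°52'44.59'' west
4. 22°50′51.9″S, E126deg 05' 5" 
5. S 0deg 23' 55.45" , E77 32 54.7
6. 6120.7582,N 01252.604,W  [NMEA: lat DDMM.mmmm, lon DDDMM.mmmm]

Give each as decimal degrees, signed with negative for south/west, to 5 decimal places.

1. -0.53721, -33.49307
2. -43.89551, -169.35582
3. 56.14103, -66.87905
4. -22.84775, 126.08472
5. -0.39874, 77.54853
6. 61.34597, -12.87673

Point 1:
  Latitude: split at 2 digits → 00° and 32.23282′; 0 + 32.23282/60 = 0.537214
  S ⇒ negate
  λ: split at 3 digits → 033° and 29.5843′; 33 + 29.5843/60 = 33.493072
  W → negative
Point 2:
  φ: degrees = first 2 digits = 43, minutes = 53.73074; 43 + 53.73074/60 = 43.895512
  hemisphere S, so the sign is −
  λ: degrees = first 3 digits = 169, minutes = 21.3489; 169 + 21.3489/60 = 169.355815
  W → negative
Point 3:
  Latitude: 56° + 8/60 + 27.7/3600 = 56 + 0.133333 + 0.007694 = 56.141028
  N → positive
  Lon: 52′ + 44.59″ = 52.74317′; 66 + 52.74317/60 = 66.879053
  hemisphere W, so the sign is −
Point 4:
  Latitude: 22° + 50/60 + 51.9/3600 = 22 + 0.833333 + 0.014417 = 22.847750
  S → negative
  Longitude: 126 + 5/60 + 5/3600 = 126.084722
  E → positive
Point 5:
  Lat: 0 + 23/60 + 55.45/3600 = 0.398736
  hemisphere S, so the sign is −
  λ: 77 + 32/60 + 54.7/3600 = 77.548528
  E ⇒ keep positive
Point 6:
  Lat: degrees = first 2 digits = 61, minutes = 20.7582; 61 + 20.7582/60 = 61.345970
  N ⇒ keep positive
  Longitude: split at 3 digits → 012° and 52.604′; 12 + 52.604/60 = 12.876733
  W → negative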